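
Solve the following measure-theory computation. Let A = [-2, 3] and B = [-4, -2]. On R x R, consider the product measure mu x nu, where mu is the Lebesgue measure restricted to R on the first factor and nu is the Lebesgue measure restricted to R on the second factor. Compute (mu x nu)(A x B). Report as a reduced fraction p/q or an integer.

For a measurable rectangle A x B, the product measure satisfies
  (mu x nu)(A x B) = mu(A) * nu(B).
  mu(A) = 5.
  nu(B) = 2.
  (mu x nu)(A x B) = 5 * 2 = 10.

10


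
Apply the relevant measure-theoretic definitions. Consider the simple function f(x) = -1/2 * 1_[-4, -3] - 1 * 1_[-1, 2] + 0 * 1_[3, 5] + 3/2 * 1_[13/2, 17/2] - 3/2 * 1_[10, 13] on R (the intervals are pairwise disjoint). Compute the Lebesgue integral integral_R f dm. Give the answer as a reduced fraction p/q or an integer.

For a simple function f = sum_i c_i * 1_{A_i} with disjoint A_i,
  integral f dm = sum_i c_i * m(A_i).
Lengths of the A_i:
  m(A_1) = -3 - (-4) = 1.
  m(A_2) = 2 - (-1) = 3.
  m(A_3) = 5 - 3 = 2.
  m(A_4) = 17/2 - 13/2 = 2.
  m(A_5) = 13 - 10 = 3.
Contributions c_i * m(A_i):
  (-1/2) * (1) = -1/2.
  (-1) * (3) = -3.
  (0) * (2) = 0.
  (3/2) * (2) = 3.
  (-3/2) * (3) = -9/2.
Total: -1/2 - 3 + 0 + 3 - 9/2 = -5.

-5


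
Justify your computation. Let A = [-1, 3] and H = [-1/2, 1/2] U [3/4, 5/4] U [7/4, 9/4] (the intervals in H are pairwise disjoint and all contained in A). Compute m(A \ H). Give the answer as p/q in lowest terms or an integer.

The ambient interval has length m(A) = 3 - (-1) = 4.
Since the holes are disjoint and sit inside A, by finite additivity
  m(H) = sum_i (b_i - a_i), and m(A \ H) = m(A) - m(H).
Computing the hole measures:
  m(H_1) = 1/2 - (-1/2) = 1.
  m(H_2) = 5/4 - 3/4 = 1/2.
  m(H_3) = 9/4 - 7/4 = 1/2.
Summed: m(H) = 1 + 1/2 + 1/2 = 2.
So m(A \ H) = 4 - 2 = 2.

2


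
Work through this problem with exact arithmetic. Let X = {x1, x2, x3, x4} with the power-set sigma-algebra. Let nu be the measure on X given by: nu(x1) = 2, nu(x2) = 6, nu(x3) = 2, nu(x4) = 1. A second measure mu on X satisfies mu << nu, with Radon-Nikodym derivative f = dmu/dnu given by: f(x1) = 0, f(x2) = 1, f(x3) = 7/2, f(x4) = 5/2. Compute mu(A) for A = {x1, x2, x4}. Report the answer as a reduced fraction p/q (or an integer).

By the defining property of the Radon-Nikodym derivative, for every measurable set A,
  mu(A) = integral_A f dnu.
Since nu is a discrete measure concentrated on the atoms of X, the integral over A reduces to the sum
  mu(A) = sum_{x in A} f(x) * nu({x}).
Computing each term:
  x1: f(x1) * nu(x1) = 0 * 2 = 0.
  x2: f(x2) * nu(x2) = 1 * 6 = 6.
  x4: f(x4) * nu(x4) = 5/2 * 1 = 5/2.
Summing: mu(A) = 0 + 6 + 5/2 = 17/2.

17/2


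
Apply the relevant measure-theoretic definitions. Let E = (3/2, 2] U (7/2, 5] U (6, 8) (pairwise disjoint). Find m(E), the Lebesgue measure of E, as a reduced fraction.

For pairwise disjoint intervals, m(union_i I_i) = sum_i m(I_i),
and m is invariant under swapping open/closed endpoints (single points have measure 0).
So m(E) = sum_i (b_i - a_i).
  I_1 has length 2 - 3/2 = 1/2.
  I_2 has length 5 - 7/2 = 3/2.
  I_3 has length 8 - 6 = 2.
Summing:
  m(E) = 1/2 + 3/2 + 2 = 4.

4


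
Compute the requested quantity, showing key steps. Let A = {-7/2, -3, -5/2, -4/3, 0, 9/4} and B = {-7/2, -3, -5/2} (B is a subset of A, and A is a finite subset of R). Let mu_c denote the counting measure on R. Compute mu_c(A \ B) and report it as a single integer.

Counting measure assigns mu_c(E) = |E| (number of elements) when E is finite. For B subset A, A \ B is the set of elements of A not in B, so |A \ B| = |A| - |B|.
|A| = 6, |B| = 3, so mu_c(A \ B) = 6 - 3 = 3.

3


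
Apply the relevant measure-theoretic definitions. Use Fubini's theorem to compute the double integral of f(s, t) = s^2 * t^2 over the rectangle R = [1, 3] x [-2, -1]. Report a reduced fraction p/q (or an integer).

f(s, t) is a tensor product of a function of s and a function of t, and both factors are bounded continuous (hence Lebesgue integrable) on the rectangle, so Fubini's theorem applies:
  integral_R f d(m x m) = (integral_a1^b1 s^2 ds) * (integral_a2^b2 t^2 dt).
Inner integral in s: integral_{1}^{3} s^2 ds = (3^3 - 1^3)/3
  = 26/3.
Inner integral in t: integral_{-2}^{-1} t^2 dt = ((-1)^3 - (-2)^3)/3
  = 7/3.
Product: (26/3) * (7/3) = 182/9.

182/9


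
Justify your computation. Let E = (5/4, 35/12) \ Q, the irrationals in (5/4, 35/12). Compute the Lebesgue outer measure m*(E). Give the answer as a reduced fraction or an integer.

The interval I = (5/4, 35/12) has m(I) = 35/12 - 5/4 = 5/3 (endpoints are measure-zero, so open/closed/half-open agree). Write I = (I cap Q) u (I \ Q). The rationals in I are countable, so m*(I cap Q) = 0 (cover each rational by intervals whose total length is arbitrarily small). By countable subadditivity m*(I) <= m*(I cap Q) + m*(I \ Q), hence m*(I \ Q) >= m(I) = 5/3. The reverse inequality m*(I \ Q) <= m*(I) = 5/3 is trivial since (I \ Q) is a subset of I. Therefore m*(I \ Q) = 5/3.

5/3


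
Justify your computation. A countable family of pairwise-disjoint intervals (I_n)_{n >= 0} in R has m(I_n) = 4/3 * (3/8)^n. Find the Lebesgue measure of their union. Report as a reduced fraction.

By countable additivity of the Lebesgue measure on pairwise disjoint measurable sets,
  m(union_{n >= 0} I_n) = sum_{n >= 0} m(I_n) = sum_{n >= 0} a * r^n,
  with a = 4/3 and r = 3/8.
Since 0 < r = 3/8 < 1, the geometric series converges:
  sum_{n >= 0} a * r^n = a / (1 - r).
  = 4/3 / (1 - 3/8)
  = 4/3 / (5/8)
  = 32/15.

32/15


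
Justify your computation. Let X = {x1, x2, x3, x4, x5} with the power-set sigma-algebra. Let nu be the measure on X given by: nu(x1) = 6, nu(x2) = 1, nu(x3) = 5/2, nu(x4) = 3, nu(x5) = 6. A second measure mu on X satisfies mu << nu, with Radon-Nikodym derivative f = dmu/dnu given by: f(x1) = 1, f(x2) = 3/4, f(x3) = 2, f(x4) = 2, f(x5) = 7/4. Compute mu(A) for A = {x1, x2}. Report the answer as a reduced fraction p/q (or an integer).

By the defining property of the Radon-Nikodym derivative, for every measurable set A,
  mu(A) = integral_A f dnu.
Since nu is a discrete measure concentrated on the atoms of X, the integral over A reduces to the sum
  mu(A) = sum_{x in A} f(x) * nu({x}).
Computing each term:
  x1: f(x1) * nu(x1) = 1 * 6 = 6.
  x2: f(x2) * nu(x2) = 3/4 * 1 = 3/4.
Summing: mu(A) = 6 + 3/4 = 27/4.

27/4


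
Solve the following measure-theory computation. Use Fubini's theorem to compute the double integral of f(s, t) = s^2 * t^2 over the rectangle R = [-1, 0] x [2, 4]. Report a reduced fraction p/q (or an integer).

f(s, t) is a tensor product of a function of s and a function of t, and both factors are bounded continuous (hence Lebesgue integrable) on the rectangle, so Fubini's theorem applies:
  integral_R f d(m x m) = (integral_a1^b1 s^2 ds) * (integral_a2^b2 t^2 dt).
Inner integral in s: integral_{-1}^{0} s^2 ds = (0^3 - (-1)^3)/3
  = 1/3.
Inner integral in t: integral_{2}^{4} t^2 dt = (4^3 - 2^3)/3
  = 56/3.
Product: (1/3) * (56/3) = 56/9.

56/9


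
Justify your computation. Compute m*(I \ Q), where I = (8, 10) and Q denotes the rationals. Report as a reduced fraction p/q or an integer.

The interval I = (8, 10) has m(I) = 10 - 8 = 2 (endpoints are measure-zero, so open/closed/half-open agree). Write I = (I cap Q) u (I \ Q). The rationals in I are countable, so m*(I cap Q) = 0 (cover each rational by intervals whose total length is arbitrarily small). By countable subadditivity m*(I) <= m*(I cap Q) + m*(I \ Q), hence m*(I \ Q) >= m(I) = 2. The reverse inequality m*(I \ Q) <= m*(I) = 2 is trivial since (I \ Q) is a subset of I. Therefore m*(I \ Q) = 2.

2


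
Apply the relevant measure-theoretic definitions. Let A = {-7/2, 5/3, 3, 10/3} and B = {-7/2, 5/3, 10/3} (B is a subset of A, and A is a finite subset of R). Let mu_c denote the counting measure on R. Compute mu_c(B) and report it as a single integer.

Counting measure assigns mu_c(E) = |E| (number of elements) when E is finite.
B has 3 element(s), so mu_c(B) = 3.

3


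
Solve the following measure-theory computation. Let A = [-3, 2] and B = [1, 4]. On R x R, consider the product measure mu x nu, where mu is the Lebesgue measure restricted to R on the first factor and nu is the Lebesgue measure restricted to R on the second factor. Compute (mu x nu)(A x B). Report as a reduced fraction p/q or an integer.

For a measurable rectangle A x B, the product measure satisfies
  (mu x nu)(A x B) = mu(A) * nu(B).
  mu(A) = 5.
  nu(B) = 3.
  (mu x nu)(A x B) = 5 * 3 = 15.

15


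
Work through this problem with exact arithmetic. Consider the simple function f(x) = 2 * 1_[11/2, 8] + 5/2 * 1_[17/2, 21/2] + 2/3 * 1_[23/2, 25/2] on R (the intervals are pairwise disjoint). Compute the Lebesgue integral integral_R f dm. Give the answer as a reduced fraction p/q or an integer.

For a simple function f = sum_i c_i * 1_{A_i} with disjoint A_i,
  integral f dm = sum_i c_i * m(A_i).
Lengths of the A_i:
  m(A_1) = 8 - 11/2 = 5/2.
  m(A_2) = 21/2 - 17/2 = 2.
  m(A_3) = 25/2 - 23/2 = 1.
Contributions c_i * m(A_i):
  (2) * (5/2) = 5.
  (5/2) * (2) = 5.
  (2/3) * (1) = 2/3.
Total: 5 + 5 + 2/3 = 32/3.

32/3


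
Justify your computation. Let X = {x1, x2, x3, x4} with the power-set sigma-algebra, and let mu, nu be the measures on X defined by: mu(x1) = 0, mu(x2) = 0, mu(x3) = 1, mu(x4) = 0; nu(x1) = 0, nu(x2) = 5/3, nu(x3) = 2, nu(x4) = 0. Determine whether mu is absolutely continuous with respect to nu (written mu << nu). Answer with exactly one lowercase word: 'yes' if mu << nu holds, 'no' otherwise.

mu << nu means: every nu-null measurable set is also mu-null; equivalently, for every atom x, if nu({x}) = 0 then mu({x}) = 0.
Checking each atom:
  x1: nu = 0, mu = 0 -> consistent with mu << nu.
  x2: nu = 5/3 > 0 -> no constraint.
  x3: nu = 2 > 0 -> no constraint.
  x4: nu = 0, mu = 0 -> consistent with mu << nu.
No atom violates the condition. Therefore mu << nu.

yes


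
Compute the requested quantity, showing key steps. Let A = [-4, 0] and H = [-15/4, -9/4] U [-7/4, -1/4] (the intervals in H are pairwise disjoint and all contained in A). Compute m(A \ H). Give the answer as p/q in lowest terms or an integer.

The ambient interval has length m(A) = 0 - (-4) = 4.
Since the holes are disjoint and sit inside A, by finite additivity
  m(H) = sum_i (b_i - a_i), and m(A \ H) = m(A) - m(H).
Computing the hole measures:
  m(H_1) = -9/4 - (-15/4) = 3/2.
  m(H_2) = -1/4 - (-7/4) = 3/2.
Summed: m(H) = 3/2 + 3/2 = 3.
So m(A \ H) = 4 - 3 = 1.

1


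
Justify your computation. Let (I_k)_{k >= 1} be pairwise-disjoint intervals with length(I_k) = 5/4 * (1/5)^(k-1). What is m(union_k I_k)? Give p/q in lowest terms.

By countable additivity of the Lebesgue measure on pairwise disjoint measurable sets,
  m(union_{k >= 1} I_k) = sum_{k >= 1} m(I_k) = sum_{k >= 1} a * r^(k-1),
  with a = 5/4 and r = 1/5.
Since 0 < r = 1/5 < 1, the geometric series converges:
  sum_{k >= 1} a * r^(k-1) = a / (1 - r).
  = 5/4 / (1 - 1/5)
  = 5/4 / (4/5)
  = 25/16.

25/16


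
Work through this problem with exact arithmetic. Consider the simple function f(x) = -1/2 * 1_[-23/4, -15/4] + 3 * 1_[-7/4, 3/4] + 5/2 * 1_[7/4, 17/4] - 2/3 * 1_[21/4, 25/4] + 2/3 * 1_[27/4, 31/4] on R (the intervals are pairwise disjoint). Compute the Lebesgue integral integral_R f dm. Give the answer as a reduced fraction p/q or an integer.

For a simple function f = sum_i c_i * 1_{A_i} with disjoint A_i,
  integral f dm = sum_i c_i * m(A_i).
Lengths of the A_i:
  m(A_1) = -15/4 - (-23/4) = 2.
  m(A_2) = 3/4 - (-7/4) = 5/2.
  m(A_3) = 17/4 - 7/4 = 5/2.
  m(A_4) = 25/4 - 21/4 = 1.
  m(A_5) = 31/4 - 27/4 = 1.
Contributions c_i * m(A_i):
  (-1/2) * (2) = -1.
  (3) * (5/2) = 15/2.
  (5/2) * (5/2) = 25/4.
  (-2/3) * (1) = -2/3.
  (2/3) * (1) = 2/3.
Total: -1 + 15/2 + 25/4 - 2/3 + 2/3 = 51/4.

51/4


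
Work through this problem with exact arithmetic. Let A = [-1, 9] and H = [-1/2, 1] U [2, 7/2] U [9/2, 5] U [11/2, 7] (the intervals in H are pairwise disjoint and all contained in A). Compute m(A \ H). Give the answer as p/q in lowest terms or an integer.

The ambient interval has length m(A) = 9 - (-1) = 10.
Since the holes are disjoint and sit inside A, by finite additivity
  m(H) = sum_i (b_i - a_i), and m(A \ H) = m(A) - m(H).
Computing the hole measures:
  m(H_1) = 1 - (-1/2) = 3/2.
  m(H_2) = 7/2 - 2 = 3/2.
  m(H_3) = 5 - 9/2 = 1/2.
  m(H_4) = 7 - 11/2 = 3/2.
Summed: m(H) = 3/2 + 3/2 + 1/2 + 3/2 = 5.
So m(A \ H) = 10 - 5 = 5.

5


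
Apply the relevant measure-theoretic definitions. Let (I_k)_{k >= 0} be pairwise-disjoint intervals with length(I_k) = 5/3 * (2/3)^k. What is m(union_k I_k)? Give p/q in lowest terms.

By countable additivity of the Lebesgue measure on pairwise disjoint measurable sets,
  m(union_{k >= 0} I_k) = sum_{k >= 0} m(I_k) = sum_{k >= 0} a * r^k,
  with a = 5/3 and r = 2/3.
Since 0 < r = 2/3 < 1, the geometric series converges:
  sum_{k >= 0} a * r^k = a / (1 - r).
  = 5/3 / (1 - 2/3)
  = 5/3 / (1/3)
  = 5.

5


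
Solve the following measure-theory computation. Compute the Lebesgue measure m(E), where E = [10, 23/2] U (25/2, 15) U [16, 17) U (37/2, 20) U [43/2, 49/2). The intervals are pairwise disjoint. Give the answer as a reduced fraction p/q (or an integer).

For pairwise disjoint intervals, m(union_i I_i) = sum_i m(I_i),
and m is invariant under swapping open/closed endpoints (single points have measure 0).
So m(E) = sum_i (b_i - a_i).
  I_1 has length 23/2 - 10 = 3/2.
  I_2 has length 15 - 25/2 = 5/2.
  I_3 has length 17 - 16 = 1.
  I_4 has length 20 - 37/2 = 3/2.
  I_5 has length 49/2 - 43/2 = 3.
Summing:
  m(E) = 3/2 + 5/2 + 1 + 3/2 + 3 = 19/2.

19/2


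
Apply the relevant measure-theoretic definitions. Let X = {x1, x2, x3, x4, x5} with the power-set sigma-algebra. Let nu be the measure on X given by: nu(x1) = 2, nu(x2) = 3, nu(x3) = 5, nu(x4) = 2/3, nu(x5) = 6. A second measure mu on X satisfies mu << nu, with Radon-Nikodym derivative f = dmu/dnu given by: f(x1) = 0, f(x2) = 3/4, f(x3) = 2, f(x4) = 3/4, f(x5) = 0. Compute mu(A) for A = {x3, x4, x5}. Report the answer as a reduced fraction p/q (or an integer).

By the defining property of the Radon-Nikodym derivative, for every measurable set A,
  mu(A) = integral_A f dnu.
Since nu is a discrete measure concentrated on the atoms of X, the integral over A reduces to the sum
  mu(A) = sum_{x in A} f(x) * nu({x}).
Computing each term:
  x3: f(x3) * nu(x3) = 2 * 5 = 10.
  x4: f(x4) * nu(x4) = 3/4 * 2/3 = 1/2.
  x5: f(x5) * nu(x5) = 0 * 6 = 0.
Summing: mu(A) = 10 + 1/2 + 0 = 21/2.

21/2


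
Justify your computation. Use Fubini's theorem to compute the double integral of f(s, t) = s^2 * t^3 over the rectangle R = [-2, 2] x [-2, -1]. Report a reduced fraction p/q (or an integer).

f(s, t) is a tensor product of a function of s and a function of t, and both factors are bounded continuous (hence Lebesgue integrable) on the rectangle, so Fubini's theorem applies:
  integral_R f d(m x m) = (integral_a1^b1 s^2 ds) * (integral_a2^b2 t^3 dt).
Inner integral in s: integral_{-2}^{2} s^2 ds = (2^3 - (-2)^3)/3
  = 16/3.
Inner integral in t: integral_{-2}^{-1} t^3 dt = ((-1)^4 - (-2)^4)/4
  = -15/4.
Product: (16/3) * (-15/4) = -20.

-20


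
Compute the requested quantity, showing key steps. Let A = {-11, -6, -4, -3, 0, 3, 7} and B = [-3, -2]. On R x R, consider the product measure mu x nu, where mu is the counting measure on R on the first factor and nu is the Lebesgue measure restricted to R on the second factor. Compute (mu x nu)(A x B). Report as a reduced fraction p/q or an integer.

For a measurable rectangle A x B, the product measure satisfies
  (mu x nu)(A x B) = mu(A) * nu(B).
  mu(A) = 7.
  nu(B) = 1.
  (mu x nu)(A x B) = 7 * 1 = 7.

7


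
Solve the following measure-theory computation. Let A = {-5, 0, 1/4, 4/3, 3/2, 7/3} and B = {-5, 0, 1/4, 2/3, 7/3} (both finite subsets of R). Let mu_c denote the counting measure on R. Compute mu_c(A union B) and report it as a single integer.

Counting measure on a finite set equals cardinality. By inclusion-exclusion, |A union B| = |A| + |B| - |A cap B|.
|A| = 6, |B| = 5, |A cap B| = 4.
So mu_c(A union B) = 6 + 5 - 4 = 7.

7


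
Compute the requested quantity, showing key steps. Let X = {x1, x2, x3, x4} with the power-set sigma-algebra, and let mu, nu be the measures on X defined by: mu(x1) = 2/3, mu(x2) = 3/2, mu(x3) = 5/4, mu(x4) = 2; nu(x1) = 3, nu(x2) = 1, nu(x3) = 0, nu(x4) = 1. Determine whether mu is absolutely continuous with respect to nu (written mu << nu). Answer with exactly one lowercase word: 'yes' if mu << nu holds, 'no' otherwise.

mu << nu means: every nu-null measurable set is also mu-null; equivalently, for every atom x, if nu({x}) = 0 then mu({x}) = 0.
Checking each atom:
  x1: nu = 3 > 0 -> no constraint.
  x2: nu = 1 > 0 -> no constraint.
  x3: nu = 0, mu = 5/4 > 0 -> violates mu << nu.
  x4: nu = 1 > 0 -> no constraint.
The atom(s) x3 violate the condition (nu = 0 but mu > 0). Therefore mu is NOT absolutely continuous w.r.t. nu.

no


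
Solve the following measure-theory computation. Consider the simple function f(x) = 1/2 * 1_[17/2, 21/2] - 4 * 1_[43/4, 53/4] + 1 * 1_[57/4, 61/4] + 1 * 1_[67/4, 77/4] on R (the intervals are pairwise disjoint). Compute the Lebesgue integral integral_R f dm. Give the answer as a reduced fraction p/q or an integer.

For a simple function f = sum_i c_i * 1_{A_i} with disjoint A_i,
  integral f dm = sum_i c_i * m(A_i).
Lengths of the A_i:
  m(A_1) = 21/2 - 17/2 = 2.
  m(A_2) = 53/4 - 43/4 = 5/2.
  m(A_3) = 61/4 - 57/4 = 1.
  m(A_4) = 77/4 - 67/4 = 5/2.
Contributions c_i * m(A_i):
  (1/2) * (2) = 1.
  (-4) * (5/2) = -10.
  (1) * (1) = 1.
  (1) * (5/2) = 5/2.
Total: 1 - 10 + 1 + 5/2 = -11/2.

-11/2


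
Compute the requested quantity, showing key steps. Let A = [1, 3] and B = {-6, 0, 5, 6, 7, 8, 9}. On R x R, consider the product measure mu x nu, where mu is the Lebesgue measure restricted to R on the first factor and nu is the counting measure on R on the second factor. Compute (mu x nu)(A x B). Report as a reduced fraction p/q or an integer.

For a measurable rectangle A x B, the product measure satisfies
  (mu x nu)(A x B) = mu(A) * nu(B).
  mu(A) = 2.
  nu(B) = 7.
  (mu x nu)(A x B) = 2 * 7 = 14.

14


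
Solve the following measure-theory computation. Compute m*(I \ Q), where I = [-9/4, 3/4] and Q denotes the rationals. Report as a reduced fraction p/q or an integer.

The interval I = [-9/4, 3/4] has m(I) = 3/4 - (-9/4) = 3 (endpoints are measure-zero, so open/closed/half-open agree). Write I = (I cap Q) u (I \ Q). The rationals in I are countable, so m*(I cap Q) = 0 (cover each rational by intervals whose total length is arbitrarily small). By countable subadditivity m*(I) <= m*(I cap Q) + m*(I \ Q), hence m*(I \ Q) >= m(I) = 3. The reverse inequality m*(I \ Q) <= m*(I) = 3 is trivial since (I \ Q) is a subset of I. Therefore m*(I \ Q) = 3.

3


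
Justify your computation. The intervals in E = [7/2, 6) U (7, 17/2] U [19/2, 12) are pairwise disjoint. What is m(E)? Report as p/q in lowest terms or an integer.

For pairwise disjoint intervals, m(union_i I_i) = sum_i m(I_i),
and m is invariant under swapping open/closed endpoints (single points have measure 0).
So m(E) = sum_i (b_i - a_i).
  I_1 has length 6 - 7/2 = 5/2.
  I_2 has length 17/2 - 7 = 3/2.
  I_3 has length 12 - 19/2 = 5/2.
Summing:
  m(E) = 5/2 + 3/2 + 5/2 = 13/2.

13/2


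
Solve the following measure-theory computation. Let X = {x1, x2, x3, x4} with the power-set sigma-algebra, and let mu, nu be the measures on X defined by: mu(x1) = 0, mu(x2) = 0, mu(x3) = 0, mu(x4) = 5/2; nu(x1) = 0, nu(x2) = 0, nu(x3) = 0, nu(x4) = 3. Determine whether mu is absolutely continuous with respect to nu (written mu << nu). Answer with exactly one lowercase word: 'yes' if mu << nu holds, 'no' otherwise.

mu << nu means: every nu-null measurable set is also mu-null; equivalently, for every atom x, if nu({x}) = 0 then mu({x}) = 0.
Checking each atom:
  x1: nu = 0, mu = 0 -> consistent with mu << nu.
  x2: nu = 0, mu = 0 -> consistent with mu << nu.
  x3: nu = 0, mu = 0 -> consistent with mu << nu.
  x4: nu = 3 > 0 -> no constraint.
No atom violates the condition. Therefore mu << nu.

yes


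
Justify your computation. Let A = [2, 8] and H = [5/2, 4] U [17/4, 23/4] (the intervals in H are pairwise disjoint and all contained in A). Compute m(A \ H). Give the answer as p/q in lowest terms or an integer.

The ambient interval has length m(A) = 8 - 2 = 6.
Since the holes are disjoint and sit inside A, by finite additivity
  m(H) = sum_i (b_i - a_i), and m(A \ H) = m(A) - m(H).
Computing the hole measures:
  m(H_1) = 4 - 5/2 = 3/2.
  m(H_2) = 23/4 - 17/4 = 3/2.
Summed: m(H) = 3/2 + 3/2 = 3.
So m(A \ H) = 6 - 3 = 3.

3


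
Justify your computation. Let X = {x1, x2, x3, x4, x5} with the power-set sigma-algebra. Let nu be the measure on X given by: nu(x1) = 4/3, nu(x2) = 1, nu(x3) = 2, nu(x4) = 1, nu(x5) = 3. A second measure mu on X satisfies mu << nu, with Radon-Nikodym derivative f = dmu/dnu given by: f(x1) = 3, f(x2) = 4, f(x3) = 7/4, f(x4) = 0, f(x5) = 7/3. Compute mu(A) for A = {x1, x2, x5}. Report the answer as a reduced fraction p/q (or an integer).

By the defining property of the Radon-Nikodym derivative, for every measurable set A,
  mu(A) = integral_A f dnu.
Since nu is a discrete measure concentrated on the atoms of X, the integral over A reduces to the sum
  mu(A) = sum_{x in A} f(x) * nu({x}).
Computing each term:
  x1: f(x1) * nu(x1) = 3 * 4/3 = 4.
  x2: f(x2) * nu(x2) = 4 * 1 = 4.
  x5: f(x5) * nu(x5) = 7/3 * 3 = 7.
Summing: mu(A) = 4 + 4 + 7 = 15.

15


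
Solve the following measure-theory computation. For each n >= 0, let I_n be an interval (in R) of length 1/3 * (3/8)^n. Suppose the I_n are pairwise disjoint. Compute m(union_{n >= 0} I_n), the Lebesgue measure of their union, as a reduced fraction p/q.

By countable additivity of the Lebesgue measure on pairwise disjoint measurable sets,
  m(union_{n >= 0} I_n) = sum_{n >= 0} m(I_n) = sum_{n >= 0} a * r^n,
  with a = 1/3 and r = 3/8.
Since 0 < r = 3/8 < 1, the geometric series converges:
  sum_{n >= 0} a * r^n = a / (1 - r).
  = 1/3 / (1 - 3/8)
  = 1/3 / (5/8)
  = 8/15.

8/15


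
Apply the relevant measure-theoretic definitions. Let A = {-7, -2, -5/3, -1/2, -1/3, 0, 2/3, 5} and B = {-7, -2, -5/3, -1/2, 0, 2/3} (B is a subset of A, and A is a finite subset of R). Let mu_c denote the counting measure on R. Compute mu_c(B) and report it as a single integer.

Counting measure assigns mu_c(E) = |E| (number of elements) when E is finite.
B has 6 element(s), so mu_c(B) = 6.

6


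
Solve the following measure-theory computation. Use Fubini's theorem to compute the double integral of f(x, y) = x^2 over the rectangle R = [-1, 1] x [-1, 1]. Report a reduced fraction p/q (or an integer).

f(x, y) is a tensor product of a function of x and a function of y, and both factors are bounded continuous (hence Lebesgue integrable) on the rectangle, so Fubini's theorem applies:
  integral_R f d(m x m) = (integral_a1^b1 x^2 dx) * (integral_a2^b2 1 dy).
Inner integral in x: integral_{-1}^{1} x^2 dx = (1^3 - (-1)^3)/3
  = 2/3.
Inner integral in y: integral_{-1}^{1} 1 dy = (1^1 - (-1)^1)/1
  = 2.
Product: (2/3) * (2) = 4/3.

4/3


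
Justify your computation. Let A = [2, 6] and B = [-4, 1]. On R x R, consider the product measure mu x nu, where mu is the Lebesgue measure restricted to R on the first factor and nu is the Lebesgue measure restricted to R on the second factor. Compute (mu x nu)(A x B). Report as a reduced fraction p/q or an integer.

For a measurable rectangle A x B, the product measure satisfies
  (mu x nu)(A x B) = mu(A) * nu(B).
  mu(A) = 4.
  nu(B) = 5.
  (mu x nu)(A x B) = 4 * 5 = 20.

20


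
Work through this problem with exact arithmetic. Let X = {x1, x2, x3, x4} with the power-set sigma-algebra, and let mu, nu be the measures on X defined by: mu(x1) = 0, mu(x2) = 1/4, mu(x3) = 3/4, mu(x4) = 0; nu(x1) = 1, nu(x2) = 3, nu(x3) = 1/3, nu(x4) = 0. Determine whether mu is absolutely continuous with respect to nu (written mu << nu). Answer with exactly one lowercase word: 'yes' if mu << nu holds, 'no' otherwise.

mu << nu means: every nu-null measurable set is also mu-null; equivalently, for every atom x, if nu({x}) = 0 then mu({x}) = 0.
Checking each atom:
  x1: nu = 1 > 0 -> no constraint.
  x2: nu = 3 > 0 -> no constraint.
  x3: nu = 1/3 > 0 -> no constraint.
  x4: nu = 0, mu = 0 -> consistent with mu << nu.
No atom violates the condition. Therefore mu << nu.

yes


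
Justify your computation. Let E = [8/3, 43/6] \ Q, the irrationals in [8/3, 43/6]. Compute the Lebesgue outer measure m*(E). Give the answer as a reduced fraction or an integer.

The interval I = [8/3, 43/6] has m(I) = 43/6 - 8/3 = 9/2 (endpoints are measure-zero, so open/closed/half-open agree). Write I = (I cap Q) u (I \ Q). The rationals in I are countable, so m*(I cap Q) = 0 (cover each rational by intervals whose total length is arbitrarily small). By countable subadditivity m*(I) <= m*(I cap Q) + m*(I \ Q), hence m*(I \ Q) >= m(I) = 9/2. The reverse inequality m*(I \ Q) <= m*(I) = 9/2 is trivial since (I \ Q) is a subset of I. Therefore m*(I \ Q) = 9/2.

9/2


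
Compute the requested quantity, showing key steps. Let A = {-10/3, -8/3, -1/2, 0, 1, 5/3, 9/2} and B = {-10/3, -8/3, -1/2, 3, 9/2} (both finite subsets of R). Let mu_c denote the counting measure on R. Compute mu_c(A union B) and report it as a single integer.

Counting measure on a finite set equals cardinality. By inclusion-exclusion, |A union B| = |A| + |B| - |A cap B|.
|A| = 7, |B| = 5, |A cap B| = 4.
So mu_c(A union B) = 7 + 5 - 4 = 8.

8


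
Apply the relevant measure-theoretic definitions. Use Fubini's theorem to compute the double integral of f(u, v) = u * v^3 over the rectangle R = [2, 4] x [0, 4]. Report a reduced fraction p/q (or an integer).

f(u, v) is a tensor product of a function of u and a function of v, and both factors are bounded continuous (hence Lebesgue integrable) on the rectangle, so Fubini's theorem applies:
  integral_R f d(m x m) = (integral_a1^b1 u du) * (integral_a2^b2 v^3 dv).
Inner integral in u: integral_{2}^{4} u du = (4^2 - 2^2)/2
  = 6.
Inner integral in v: integral_{0}^{4} v^3 dv = (4^4 - 0^4)/4
  = 64.
Product: (6) * (64) = 384.

384


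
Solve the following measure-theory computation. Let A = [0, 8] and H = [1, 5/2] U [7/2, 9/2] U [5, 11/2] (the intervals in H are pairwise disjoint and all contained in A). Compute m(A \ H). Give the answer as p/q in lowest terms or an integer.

The ambient interval has length m(A) = 8 - 0 = 8.
Since the holes are disjoint and sit inside A, by finite additivity
  m(H) = sum_i (b_i - a_i), and m(A \ H) = m(A) - m(H).
Computing the hole measures:
  m(H_1) = 5/2 - 1 = 3/2.
  m(H_2) = 9/2 - 7/2 = 1.
  m(H_3) = 11/2 - 5 = 1/2.
Summed: m(H) = 3/2 + 1 + 1/2 = 3.
So m(A \ H) = 8 - 3 = 5.

5


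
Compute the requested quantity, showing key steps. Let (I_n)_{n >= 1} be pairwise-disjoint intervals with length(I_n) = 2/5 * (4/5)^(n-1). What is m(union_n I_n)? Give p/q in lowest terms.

By countable additivity of the Lebesgue measure on pairwise disjoint measurable sets,
  m(union_{n >= 1} I_n) = sum_{n >= 1} m(I_n) = sum_{n >= 1} a * r^(n-1),
  with a = 2/5 and r = 4/5.
Since 0 < r = 4/5 < 1, the geometric series converges:
  sum_{n >= 1} a * r^(n-1) = a / (1 - r).
  = 2/5 / (1 - 4/5)
  = 2/5 / (1/5)
  = 2.

2


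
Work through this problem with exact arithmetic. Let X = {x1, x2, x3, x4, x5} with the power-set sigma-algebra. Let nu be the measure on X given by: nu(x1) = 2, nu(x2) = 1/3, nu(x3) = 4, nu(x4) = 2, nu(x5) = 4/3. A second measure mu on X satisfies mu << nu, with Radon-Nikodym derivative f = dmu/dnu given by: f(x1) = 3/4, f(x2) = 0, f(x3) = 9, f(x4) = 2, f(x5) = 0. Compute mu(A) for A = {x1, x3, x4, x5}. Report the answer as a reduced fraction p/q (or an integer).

By the defining property of the Radon-Nikodym derivative, for every measurable set A,
  mu(A) = integral_A f dnu.
Since nu is a discrete measure concentrated on the atoms of X, the integral over A reduces to the sum
  mu(A) = sum_{x in A} f(x) * nu({x}).
Computing each term:
  x1: f(x1) * nu(x1) = 3/4 * 2 = 3/2.
  x3: f(x3) * nu(x3) = 9 * 4 = 36.
  x4: f(x4) * nu(x4) = 2 * 2 = 4.
  x5: f(x5) * nu(x5) = 0 * 4/3 = 0.
Summing: mu(A) = 3/2 + 36 + 4 + 0 = 83/2.

83/2


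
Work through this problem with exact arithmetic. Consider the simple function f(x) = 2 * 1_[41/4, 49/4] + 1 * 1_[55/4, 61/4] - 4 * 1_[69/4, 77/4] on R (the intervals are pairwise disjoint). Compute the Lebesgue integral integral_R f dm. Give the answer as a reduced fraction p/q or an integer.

For a simple function f = sum_i c_i * 1_{A_i} with disjoint A_i,
  integral f dm = sum_i c_i * m(A_i).
Lengths of the A_i:
  m(A_1) = 49/4 - 41/4 = 2.
  m(A_2) = 61/4 - 55/4 = 3/2.
  m(A_3) = 77/4 - 69/4 = 2.
Contributions c_i * m(A_i):
  (2) * (2) = 4.
  (1) * (3/2) = 3/2.
  (-4) * (2) = -8.
Total: 4 + 3/2 - 8 = -5/2.

-5/2


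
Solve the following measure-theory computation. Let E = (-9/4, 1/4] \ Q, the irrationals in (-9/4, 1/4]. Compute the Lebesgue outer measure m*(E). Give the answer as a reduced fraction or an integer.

The interval I = (-9/4, 1/4] has m(I) = 1/4 - (-9/4) = 5/2 (endpoints are measure-zero, so open/closed/half-open agree). Write I = (I cap Q) u (I \ Q). The rationals in I are countable, so m*(I cap Q) = 0 (cover each rational by intervals whose total length is arbitrarily small). By countable subadditivity m*(I) <= m*(I cap Q) + m*(I \ Q), hence m*(I \ Q) >= m(I) = 5/2. The reverse inequality m*(I \ Q) <= m*(I) = 5/2 is trivial since (I \ Q) is a subset of I. Therefore m*(I \ Q) = 5/2.

5/2


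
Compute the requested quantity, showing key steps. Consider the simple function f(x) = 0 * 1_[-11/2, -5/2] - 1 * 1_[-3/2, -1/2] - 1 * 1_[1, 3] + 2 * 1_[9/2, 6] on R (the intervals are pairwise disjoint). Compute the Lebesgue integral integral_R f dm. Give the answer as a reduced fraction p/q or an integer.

For a simple function f = sum_i c_i * 1_{A_i} with disjoint A_i,
  integral f dm = sum_i c_i * m(A_i).
Lengths of the A_i:
  m(A_1) = -5/2 - (-11/2) = 3.
  m(A_2) = -1/2 - (-3/2) = 1.
  m(A_3) = 3 - 1 = 2.
  m(A_4) = 6 - 9/2 = 3/2.
Contributions c_i * m(A_i):
  (0) * (3) = 0.
  (-1) * (1) = -1.
  (-1) * (2) = -2.
  (2) * (3/2) = 3.
Total: 0 - 1 - 2 + 3 = 0.

0


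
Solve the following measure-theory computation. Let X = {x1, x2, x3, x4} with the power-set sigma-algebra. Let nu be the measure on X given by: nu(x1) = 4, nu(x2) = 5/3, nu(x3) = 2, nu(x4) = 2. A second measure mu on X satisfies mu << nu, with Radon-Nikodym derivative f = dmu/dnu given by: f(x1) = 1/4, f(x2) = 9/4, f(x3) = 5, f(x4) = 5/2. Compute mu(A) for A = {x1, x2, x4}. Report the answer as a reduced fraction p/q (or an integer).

By the defining property of the Radon-Nikodym derivative, for every measurable set A,
  mu(A) = integral_A f dnu.
Since nu is a discrete measure concentrated on the atoms of X, the integral over A reduces to the sum
  mu(A) = sum_{x in A} f(x) * nu({x}).
Computing each term:
  x1: f(x1) * nu(x1) = 1/4 * 4 = 1.
  x2: f(x2) * nu(x2) = 9/4 * 5/3 = 15/4.
  x4: f(x4) * nu(x4) = 5/2 * 2 = 5.
Summing: mu(A) = 1 + 15/4 + 5 = 39/4.

39/4


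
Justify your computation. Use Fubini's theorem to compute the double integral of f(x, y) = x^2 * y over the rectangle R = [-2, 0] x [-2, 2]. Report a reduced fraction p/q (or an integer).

f(x, y) is a tensor product of a function of x and a function of y, and both factors are bounded continuous (hence Lebesgue integrable) on the rectangle, so Fubini's theorem applies:
  integral_R f d(m x m) = (integral_a1^b1 x^2 dx) * (integral_a2^b2 y dy).
Inner integral in x: integral_{-2}^{0} x^2 dx = (0^3 - (-2)^3)/3
  = 8/3.
Inner integral in y: integral_{-2}^{2} y dy = (2^2 - (-2)^2)/2
  = 0.
Product: (8/3) * (0) = 0.

0


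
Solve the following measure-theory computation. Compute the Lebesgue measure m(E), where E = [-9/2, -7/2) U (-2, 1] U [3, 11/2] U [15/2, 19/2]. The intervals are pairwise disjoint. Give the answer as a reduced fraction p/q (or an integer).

For pairwise disjoint intervals, m(union_i I_i) = sum_i m(I_i),
and m is invariant under swapping open/closed endpoints (single points have measure 0).
So m(E) = sum_i (b_i - a_i).
  I_1 has length -7/2 - (-9/2) = 1.
  I_2 has length 1 - (-2) = 3.
  I_3 has length 11/2 - 3 = 5/2.
  I_4 has length 19/2 - 15/2 = 2.
Summing:
  m(E) = 1 + 3 + 5/2 + 2 = 17/2.

17/2


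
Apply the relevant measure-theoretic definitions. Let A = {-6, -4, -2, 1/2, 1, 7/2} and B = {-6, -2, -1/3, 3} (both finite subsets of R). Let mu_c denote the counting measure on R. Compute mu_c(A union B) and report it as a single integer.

Counting measure on a finite set equals cardinality. By inclusion-exclusion, |A union B| = |A| + |B| - |A cap B|.
|A| = 6, |B| = 4, |A cap B| = 2.
So mu_c(A union B) = 6 + 4 - 2 = 8.

8


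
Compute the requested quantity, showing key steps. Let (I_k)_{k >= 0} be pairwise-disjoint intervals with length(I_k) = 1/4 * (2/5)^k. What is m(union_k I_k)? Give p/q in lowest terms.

By countable additivity of the Lebesgue measure on pairwise disjoint measurable sets,
  m(union_{k >= 0} I_k) = sum_{k >= 0} m(I_k) = sum_{k >= 0} a * r^k,
  with a = 1/4 and r = 2/5.
Since 0 < r = 2/5 < 1, the geometric series converges:
  sum_{k >= 0} a * r^k = a / (1 - r).
  = 1/4 / (1 - 2/5)
  = 1/4 / (3/5)
  = 5/12.

5/12


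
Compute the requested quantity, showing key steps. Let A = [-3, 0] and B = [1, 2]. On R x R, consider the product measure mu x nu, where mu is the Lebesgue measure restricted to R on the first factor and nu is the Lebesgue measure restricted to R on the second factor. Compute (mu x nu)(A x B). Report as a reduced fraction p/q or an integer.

For a measurable rectangle A x B, the product measure satisfies
  (mu x nu)(A x B) = mu(A) * nu(B).
  mu(A) = 3.
  nu(B) = 1.
  (mu x nu)(A x B) = 3 * 1 = 3.

3


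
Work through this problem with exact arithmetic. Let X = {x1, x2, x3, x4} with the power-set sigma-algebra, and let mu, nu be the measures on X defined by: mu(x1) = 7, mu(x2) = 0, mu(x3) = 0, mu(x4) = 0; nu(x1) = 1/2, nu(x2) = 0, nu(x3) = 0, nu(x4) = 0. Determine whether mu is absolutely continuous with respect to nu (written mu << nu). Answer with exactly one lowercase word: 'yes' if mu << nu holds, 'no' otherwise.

mu << nu means: every nu-null measurable set is also mu-null; equivalently, for every atom x, if nu({x}) = 0 then mu({x}) = 0.
Checking each atom:
  x1: nu = 1/2 > 0 -> no constraint.
  x2: nu = 0, mu = 0 -> consistent with mu << nu.
  x3: nu = 0, mu = 0 -> consistent with mu << nu.
  x4: nu = 0, mu = 0 -> consistent with mu << nu.
No atom violates the condition. Therefore mu << nu.

yes


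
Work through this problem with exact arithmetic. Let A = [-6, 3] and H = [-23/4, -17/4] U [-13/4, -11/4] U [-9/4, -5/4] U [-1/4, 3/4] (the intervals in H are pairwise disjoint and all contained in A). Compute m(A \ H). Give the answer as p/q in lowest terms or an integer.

The ambient interval has length m(A) = 3 - (-6) = 9.
Since the holes are disjoint and sit inside A, by finite additivity
  m(H) = sum_i (b_i - a_i), and m(A \ H) = m(A) - m(H).
Computing the hole measures:
  m(H_1) = -17/4 - (-23/4) = 3/2.
  m(H_2) = -11/4 - (-13/4) = 1/2.
  m(H_3) = -5/4 - (-9/4) = 1.
  m(H_4) = 3/4 - (-1/4) = 1.
Summed: m(H) = 3/2 + 1/2 + 1 + 1 = 4.
So m(A \ H) = 9 - 4 = 5.

5


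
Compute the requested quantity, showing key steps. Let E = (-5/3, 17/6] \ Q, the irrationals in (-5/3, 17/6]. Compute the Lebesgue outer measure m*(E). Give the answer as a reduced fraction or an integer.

The interval I = (-5/3, 17/6] has m(I) = 17/6 - (-5/3) = 9/2 (endpoints are measure-zero, so open/closed/half-open agree). Write I = (I cap Q) u (I \ Q). The rationals in I are countable, so m*(I cap Q) = 0 (cover each rational by intervals whose total length is arbitrarily small). By countable subadditivity m*(I) <= m*(I cap Q) + m*(I \ Q), hence m*(I \ Q) >= m(I) = 9/2. The reverse inequality m*(I \ Q) <= m*(I) = 9/2 is trivial since (I \ Q) is a subset of I. Therefore m*(I \ Q) = 9/2.

9/2


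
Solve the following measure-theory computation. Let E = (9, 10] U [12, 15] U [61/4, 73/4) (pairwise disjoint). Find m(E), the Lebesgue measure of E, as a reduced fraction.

For pairwise disjoint intervals, m(union_i I_i) = sum_i m(I_i),
and m is invariant under swapping open/closed endpoints (single points have measure 0).
So m(E) = sum_i (b_i - a_i).
  I_1 has length 10 - 9 = 1.
  I_2 has length 15 - 12 = 3.
  I_3 has length 73/4 - 61/4 = 3.
Summing:
  m(E) = 1 + 3 + 3 = 7.

7


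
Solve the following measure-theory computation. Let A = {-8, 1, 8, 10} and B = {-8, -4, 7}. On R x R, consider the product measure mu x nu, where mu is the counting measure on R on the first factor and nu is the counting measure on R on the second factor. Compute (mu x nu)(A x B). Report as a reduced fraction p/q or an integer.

For a measurable rectangle A x B, the product measure satisfies
  (mu x nu)(A x B) = mu(A) * nu(B).
  mu(A) = 4.
  nu(B) = 3.
  (mu x nu)(A x B) = 4 * 3 = 12.

12


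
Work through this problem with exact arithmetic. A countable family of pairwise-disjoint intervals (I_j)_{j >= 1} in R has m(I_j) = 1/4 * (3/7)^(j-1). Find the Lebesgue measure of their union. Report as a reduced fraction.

By countable additivity of the Lebesgue measure on pairwise disjoint measurable sets,
  m(union_{j >= 1} I_j) = sum_{j >= 1} m(I_j) = sum_{j >= 1} a * r^(j-1),
  with a = 1/4 and r = 3/7.
Since 0 < r = 3/7 < 1, the geometric series converges:
  sum_{j >= 1} a * r^(j-1) = a / (1 - r).
  = 1/4 / (1 - 3/7)
  = 1/4 / (4/7)
  = 7/16.

7/16


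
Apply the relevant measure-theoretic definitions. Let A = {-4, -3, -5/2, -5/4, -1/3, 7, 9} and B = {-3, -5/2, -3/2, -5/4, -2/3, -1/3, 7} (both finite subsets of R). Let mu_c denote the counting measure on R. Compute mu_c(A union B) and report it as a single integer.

Counting measure on a finite set equals cardinality. By inclusion-exclusion, |A union B| = |A| + |B| - |A cap B|.
|A| = 7, |B| = 7, |A cap B| = 5.
So mu_c(A union B) = 7 + 7 - 5 = 9.

9


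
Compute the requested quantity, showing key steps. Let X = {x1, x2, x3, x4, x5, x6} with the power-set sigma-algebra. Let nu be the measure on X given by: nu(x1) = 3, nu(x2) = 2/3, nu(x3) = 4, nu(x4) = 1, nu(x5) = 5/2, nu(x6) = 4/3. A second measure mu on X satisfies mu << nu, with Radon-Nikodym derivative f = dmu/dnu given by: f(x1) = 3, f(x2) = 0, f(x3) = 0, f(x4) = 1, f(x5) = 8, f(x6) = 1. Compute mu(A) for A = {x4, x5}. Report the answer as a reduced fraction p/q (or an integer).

By the defining property of the Radon-Nikodym derivative, for every measurable set A,
  mu(A) = integral_A f dnu.
Since nu is a discrete measure concentrated on the atoms of X, the integral over A reduces to the sum
  mu(A) = sum_{x in A} f(x) * nu({x}).
Computing each term:
  x4: f(x4) * nu(x4) = 1 * 1 = 1.
  x5: f(x5) * nu(x5) = 8 * 5/2 = 20.
Summing: mu(A) = 1 + 20 = 21.

21


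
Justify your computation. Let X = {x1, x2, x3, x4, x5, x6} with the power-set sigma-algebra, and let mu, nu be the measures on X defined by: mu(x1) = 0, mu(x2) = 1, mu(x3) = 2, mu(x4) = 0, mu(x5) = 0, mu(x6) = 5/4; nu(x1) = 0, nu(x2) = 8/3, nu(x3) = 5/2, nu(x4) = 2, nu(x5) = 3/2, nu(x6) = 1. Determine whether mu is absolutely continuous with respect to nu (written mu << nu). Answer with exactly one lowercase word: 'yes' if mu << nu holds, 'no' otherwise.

mu << nu means: every nu-null measurable set is also mu-null; equivalently, for every atom x, if nu({x}) = 0 then mu({x}) = 0.
Checking each atom:
  x1: nu = 0, mu = 0 -> consistent with mu << nu.
  x2: nu = 8/3 > 0 -> no constraint.
  x3: nu = 5/2 > 0 -> no constraint.
  x4: nu = 2 > 0 -> no constraint.
  x5: nu = 3/2 > 0 -> no constraint.
  x6: nu = 1 > 0 -> no constraint.
No atom violates the condition. Therefore mu << nu.

yes


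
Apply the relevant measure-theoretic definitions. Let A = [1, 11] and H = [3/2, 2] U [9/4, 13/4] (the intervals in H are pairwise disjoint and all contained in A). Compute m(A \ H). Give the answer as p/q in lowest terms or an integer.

The ambient interval has length m(A) = 11 - 1 = 10.
Since the holes are disjoint and sit inside A, by finite additivity
  m(H) = sum_i (b_i - a_i), and m(A \ H) = m(A) - m(H).
Computing the hole measures:
  m(H_1) = 2 - 3/2 = 1/2.
  m(H_2) = 13/4 - 9/4 = 1.
Summed: m(H) = 1/2 + 1 = 3/2.
So m(A \ H) = 10 - 3/2 = 17/2.

17/2
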